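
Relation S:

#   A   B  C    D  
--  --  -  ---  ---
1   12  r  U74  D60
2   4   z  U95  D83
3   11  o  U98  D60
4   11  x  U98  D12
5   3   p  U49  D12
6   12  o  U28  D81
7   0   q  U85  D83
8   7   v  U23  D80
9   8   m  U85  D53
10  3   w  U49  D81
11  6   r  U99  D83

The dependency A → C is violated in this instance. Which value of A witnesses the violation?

12

A=12: rows 1, 6 → C takes values {U74, U28} — violation
A=4: row 2 → C = U95 ✓
A=11: rows 3, 4 → C = U98, U98 ✓
A=3: rows 5, 10 → C = U49, U49 ✓
A=0: row 7 → C = U85 ✓
A=7: row 8 → C = U23 ✓
A=8: row 9 → C = U85 ✓
A=6: row 11 → C = U99 ✓
The only A value with inconsistent C is A=12.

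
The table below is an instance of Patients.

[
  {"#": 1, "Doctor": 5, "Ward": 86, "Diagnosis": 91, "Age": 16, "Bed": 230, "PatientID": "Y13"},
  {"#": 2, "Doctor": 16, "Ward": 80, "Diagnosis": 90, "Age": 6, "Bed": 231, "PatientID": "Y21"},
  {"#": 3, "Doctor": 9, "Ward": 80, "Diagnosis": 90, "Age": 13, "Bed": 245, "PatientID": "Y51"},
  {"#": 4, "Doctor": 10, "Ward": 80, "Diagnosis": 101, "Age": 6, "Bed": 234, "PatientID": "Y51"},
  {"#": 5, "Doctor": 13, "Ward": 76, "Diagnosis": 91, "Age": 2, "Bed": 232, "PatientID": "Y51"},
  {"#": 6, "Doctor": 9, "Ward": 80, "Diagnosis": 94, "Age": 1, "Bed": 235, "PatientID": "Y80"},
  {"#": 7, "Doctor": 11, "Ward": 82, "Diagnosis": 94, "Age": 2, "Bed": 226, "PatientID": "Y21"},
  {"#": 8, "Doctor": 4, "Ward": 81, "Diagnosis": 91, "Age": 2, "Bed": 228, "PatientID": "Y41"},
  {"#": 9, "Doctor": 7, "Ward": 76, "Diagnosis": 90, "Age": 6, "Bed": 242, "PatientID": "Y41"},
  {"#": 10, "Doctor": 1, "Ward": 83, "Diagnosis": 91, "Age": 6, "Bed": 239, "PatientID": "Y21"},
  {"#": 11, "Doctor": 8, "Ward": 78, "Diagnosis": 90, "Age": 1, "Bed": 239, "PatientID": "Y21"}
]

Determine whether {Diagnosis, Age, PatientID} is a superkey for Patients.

All 11 rows have distinct {Diagnosis, Age, PatientID} values, so {Diagnosis, Age, PatientID} → (all attributes) holds and {Diagnosis, Age, PatientID} is a superkey.

Yes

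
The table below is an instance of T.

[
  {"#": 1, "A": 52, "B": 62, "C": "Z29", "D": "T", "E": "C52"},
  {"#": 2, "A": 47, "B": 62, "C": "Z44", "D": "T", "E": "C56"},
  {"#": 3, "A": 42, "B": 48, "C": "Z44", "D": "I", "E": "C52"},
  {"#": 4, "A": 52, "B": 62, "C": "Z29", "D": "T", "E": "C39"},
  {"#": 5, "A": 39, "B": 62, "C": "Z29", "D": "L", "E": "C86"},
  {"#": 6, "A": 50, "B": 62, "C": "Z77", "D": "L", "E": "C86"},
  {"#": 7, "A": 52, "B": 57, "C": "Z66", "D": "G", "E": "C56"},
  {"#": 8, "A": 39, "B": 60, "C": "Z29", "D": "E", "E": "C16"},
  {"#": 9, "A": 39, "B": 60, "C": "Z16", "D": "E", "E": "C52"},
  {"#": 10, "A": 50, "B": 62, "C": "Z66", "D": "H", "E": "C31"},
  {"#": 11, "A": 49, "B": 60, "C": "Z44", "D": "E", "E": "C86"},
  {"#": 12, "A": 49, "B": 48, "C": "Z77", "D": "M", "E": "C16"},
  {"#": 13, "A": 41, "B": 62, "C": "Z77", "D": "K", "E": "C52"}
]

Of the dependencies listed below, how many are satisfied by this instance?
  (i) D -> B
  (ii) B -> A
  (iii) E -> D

1

(i) D -> B: every LHS value maps to a single RHS value — holds.
(ii) B -> A: B=62: rows 1, 2, 4, 5, 6, 10, 13 → A takes values {52, 47, 39, 50, 41} — violation; B=48: rows 3, 12 → A takes values {42, 49} — violation; B=60: rows 8, 9, 11 → A takes values {39, 49} — violation — fails.
(iii) E -> D: E=C52: rows 1, 3, 9, 13 → D takes values {T, I, E, K} — violation; E=C56: rows 2, 7 → D takes values {T, G} — violation; E=C86: rows 5, 6, 11 → D takes values {L, E} — violation; E=C16: rows 8, 12 → D takes values {E, M} — violation — fails.
1 of the 3 dependencies holds.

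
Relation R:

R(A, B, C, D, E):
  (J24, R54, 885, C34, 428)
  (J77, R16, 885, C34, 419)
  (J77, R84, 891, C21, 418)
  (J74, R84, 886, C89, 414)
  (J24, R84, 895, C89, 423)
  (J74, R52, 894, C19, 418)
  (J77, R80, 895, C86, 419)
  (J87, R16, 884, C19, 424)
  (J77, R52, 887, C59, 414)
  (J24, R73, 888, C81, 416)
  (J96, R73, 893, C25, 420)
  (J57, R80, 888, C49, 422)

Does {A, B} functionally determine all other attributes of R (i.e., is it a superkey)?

Yes

All 12 rows have distinct {A, B} values, so {A, B} → (all attributes) holds and {A, B} is a superkey.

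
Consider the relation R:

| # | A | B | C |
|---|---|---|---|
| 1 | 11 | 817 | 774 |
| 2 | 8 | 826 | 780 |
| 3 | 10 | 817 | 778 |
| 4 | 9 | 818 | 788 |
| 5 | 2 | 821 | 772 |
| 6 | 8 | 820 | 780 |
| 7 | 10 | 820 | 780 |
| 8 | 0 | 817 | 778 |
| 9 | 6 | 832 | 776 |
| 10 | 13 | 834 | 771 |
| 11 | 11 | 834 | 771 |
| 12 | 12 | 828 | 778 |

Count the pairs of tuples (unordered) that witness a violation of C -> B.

4

C=780: violating pairs (2,6), (2,7) — 2 pairs.
C=778: violating pairs (3,12), (8,12) — 2 pairs.
C=771: all 2 rows agree on B — 0 pairs.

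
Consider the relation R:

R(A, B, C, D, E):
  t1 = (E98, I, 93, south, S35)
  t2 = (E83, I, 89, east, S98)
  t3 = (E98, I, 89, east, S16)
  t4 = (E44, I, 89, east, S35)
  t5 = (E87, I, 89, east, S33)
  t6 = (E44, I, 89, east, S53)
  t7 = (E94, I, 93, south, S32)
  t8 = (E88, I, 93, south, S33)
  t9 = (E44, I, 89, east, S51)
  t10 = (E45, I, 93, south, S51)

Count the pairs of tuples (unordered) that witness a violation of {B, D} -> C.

0

(B=I, D=south): all 4 rows agree on C — 0 pairs.
(B=I, D=east): all 6 rows agree on C — 0 pairs.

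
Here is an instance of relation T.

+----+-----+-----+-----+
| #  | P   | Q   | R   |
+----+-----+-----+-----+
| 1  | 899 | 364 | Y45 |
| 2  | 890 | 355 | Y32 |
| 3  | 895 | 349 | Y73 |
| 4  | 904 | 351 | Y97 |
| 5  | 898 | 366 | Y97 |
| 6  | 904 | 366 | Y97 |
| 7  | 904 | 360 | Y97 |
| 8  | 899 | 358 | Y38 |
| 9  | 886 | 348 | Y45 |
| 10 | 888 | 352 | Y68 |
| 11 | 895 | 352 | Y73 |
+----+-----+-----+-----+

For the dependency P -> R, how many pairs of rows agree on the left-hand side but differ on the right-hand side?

1

P=899: violating pairs (1,8) — 1 pair.
P=895: all 2 rows agree on R — 0 pairs.
P=904: all 3 rows agree on R — 0 pairs.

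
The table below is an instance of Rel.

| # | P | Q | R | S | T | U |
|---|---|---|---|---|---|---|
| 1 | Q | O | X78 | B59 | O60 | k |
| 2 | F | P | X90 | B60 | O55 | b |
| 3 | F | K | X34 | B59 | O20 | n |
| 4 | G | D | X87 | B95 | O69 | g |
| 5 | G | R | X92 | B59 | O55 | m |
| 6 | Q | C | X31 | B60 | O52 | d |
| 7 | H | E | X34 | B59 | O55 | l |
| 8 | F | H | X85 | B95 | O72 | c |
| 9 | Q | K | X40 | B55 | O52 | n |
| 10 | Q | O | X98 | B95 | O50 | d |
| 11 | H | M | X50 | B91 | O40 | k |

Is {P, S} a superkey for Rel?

Yes

All 11 rows have distinct {P, S} values, so {P, S} → (all attributes) holds and {P, S} is a superkey.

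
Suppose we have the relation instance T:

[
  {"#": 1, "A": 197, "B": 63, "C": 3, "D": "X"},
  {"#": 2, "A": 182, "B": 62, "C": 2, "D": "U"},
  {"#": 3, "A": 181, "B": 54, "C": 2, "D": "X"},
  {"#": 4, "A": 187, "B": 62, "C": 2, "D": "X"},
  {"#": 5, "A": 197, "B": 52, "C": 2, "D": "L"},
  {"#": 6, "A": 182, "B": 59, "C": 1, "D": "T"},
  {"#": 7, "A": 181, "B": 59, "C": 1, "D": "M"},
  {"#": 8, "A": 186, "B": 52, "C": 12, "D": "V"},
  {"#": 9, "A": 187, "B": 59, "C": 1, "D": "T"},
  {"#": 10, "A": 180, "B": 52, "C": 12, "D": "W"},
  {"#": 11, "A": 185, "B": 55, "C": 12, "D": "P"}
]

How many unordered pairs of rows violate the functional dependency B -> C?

2

B=62: all 2 rows agree on C — 0 pairs.
B=52: violating pairs (5,8), (5,10) — 2 pairs.
B=59: all 3 rows agree on C — 0 pairs.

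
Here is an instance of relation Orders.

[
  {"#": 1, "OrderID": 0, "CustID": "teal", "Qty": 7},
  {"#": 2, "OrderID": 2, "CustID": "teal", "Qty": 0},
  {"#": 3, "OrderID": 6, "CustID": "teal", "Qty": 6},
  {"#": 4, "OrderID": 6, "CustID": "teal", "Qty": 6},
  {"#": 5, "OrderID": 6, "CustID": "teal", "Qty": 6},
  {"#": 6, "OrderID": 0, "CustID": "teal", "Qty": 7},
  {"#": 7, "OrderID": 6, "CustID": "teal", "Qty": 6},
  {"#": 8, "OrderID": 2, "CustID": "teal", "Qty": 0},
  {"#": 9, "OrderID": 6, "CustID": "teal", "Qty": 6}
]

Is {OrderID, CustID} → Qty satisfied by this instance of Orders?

Yes

(OrderID=0, CustID=teal): rows 1, 6 → Qty = 7, 7 ✓
(OrderID=2, CustID=teal): rows 2, 8 → Qty = 0, 0 ✓
(OrderID=6, CustID=teal): rows 3, 4, 5, 7, 9 → Qty = 6, 6, 6, 6, 6 ✓
Every {OrderID, CustID} value is associated with a single Qty value, so {OrderID, CustID} → Qty holds.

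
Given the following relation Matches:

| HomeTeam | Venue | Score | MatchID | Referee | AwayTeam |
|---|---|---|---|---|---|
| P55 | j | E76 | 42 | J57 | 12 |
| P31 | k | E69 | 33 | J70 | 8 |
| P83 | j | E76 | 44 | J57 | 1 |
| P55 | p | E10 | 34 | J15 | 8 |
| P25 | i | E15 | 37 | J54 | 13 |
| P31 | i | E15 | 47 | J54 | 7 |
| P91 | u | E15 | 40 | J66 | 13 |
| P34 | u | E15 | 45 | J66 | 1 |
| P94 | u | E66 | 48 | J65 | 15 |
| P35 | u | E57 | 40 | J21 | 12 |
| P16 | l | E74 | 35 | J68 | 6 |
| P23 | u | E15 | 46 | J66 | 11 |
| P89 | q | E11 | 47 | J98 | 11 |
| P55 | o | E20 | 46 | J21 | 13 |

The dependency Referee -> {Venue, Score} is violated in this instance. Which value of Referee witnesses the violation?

Referee=J57: 2 rows → {Venue,Score} = (j, E76), (j, E76) ✓
Referee=J70: 1 row → {Venue,Score} = (k, E69) ✓
Referee=J15: 1 row → {Venue,Score} = (p, E10) ✓
Referee=J54: 2 rows → {Venue,Score} = (i, E15), (i, E15) ✓
Referee=J66: 3 rows → {Venue,Score} = (u, E15), (u, E15), (u, E15) ✓
Referee=J65: 1 row → {Venue,Score} = (u, E66) ✓
Referee=J21: 2 rows → {Venue,Score} takes values {(u, E57), (o, E20)} — violation
Referee=J68: 1 row → {Venue,Score} = (l, E74) ✓
Referee=J98: 1 row → {Venue,Score} = (q, E11) ✓
The only Referee value with inconsistent RHS is Referee=J21.

J21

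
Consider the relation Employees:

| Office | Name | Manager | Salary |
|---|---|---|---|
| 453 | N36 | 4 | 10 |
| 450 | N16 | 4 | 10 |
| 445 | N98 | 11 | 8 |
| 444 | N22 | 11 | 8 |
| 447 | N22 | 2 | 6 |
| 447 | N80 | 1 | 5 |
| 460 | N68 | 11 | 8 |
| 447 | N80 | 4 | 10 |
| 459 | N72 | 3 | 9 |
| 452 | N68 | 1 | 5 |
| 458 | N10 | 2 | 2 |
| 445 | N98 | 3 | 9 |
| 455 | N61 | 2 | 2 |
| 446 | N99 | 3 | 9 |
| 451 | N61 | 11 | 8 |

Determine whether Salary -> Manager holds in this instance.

Salary=10: 3 rows → Manager = 4, 4, 4 ✓
Salary=8: 4 rows → Manager = 11, 11, 11, 11 ✓
Salary=6: 1 row → Manager = 2 ✓
Salary=5: 2 rows → Manager = 1, 1 ✓
Salary=9: 3 rows → Manager = 3, 3, 3 ✓
Salary=2: 2 rows → Manager = 2, 2 ✓
Every Salary value is associated with a single Manager value, so Salary -> Manager holds.

Yes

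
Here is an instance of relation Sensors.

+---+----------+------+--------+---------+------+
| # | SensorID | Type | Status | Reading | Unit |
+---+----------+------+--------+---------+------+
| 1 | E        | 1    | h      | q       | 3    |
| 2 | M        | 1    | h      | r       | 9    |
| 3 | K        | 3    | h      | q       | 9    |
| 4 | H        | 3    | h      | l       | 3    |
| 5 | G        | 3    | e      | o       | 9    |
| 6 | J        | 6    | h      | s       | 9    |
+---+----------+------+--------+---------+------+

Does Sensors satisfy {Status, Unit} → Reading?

(Status=h, Unit=3): rows 1, 4 → Reading takes values {q, l} — violation
(Status=h, Unit=9): rows 2, 3, 6 → Reading takes values {r, q, s} — violation
(Status=e, Unit=9): row 5 → Reading = o ✓
Two rows agree on {Status, Unit} but differ on Reading, so {Status, Unit} → Reading does not hold.

No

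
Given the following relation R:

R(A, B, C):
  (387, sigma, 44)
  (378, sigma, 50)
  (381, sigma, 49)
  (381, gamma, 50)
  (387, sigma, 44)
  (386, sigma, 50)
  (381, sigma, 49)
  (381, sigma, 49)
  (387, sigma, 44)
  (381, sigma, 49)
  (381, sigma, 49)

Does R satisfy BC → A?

No

(B=sigma, C=44): 3 rows → A = 387, 387, 387 ✓
(B=sigma, C=50): 2 rows → A takes values {378, 386} — violation
(B=sigma, C=49): 5 rows → A = 381, 381, 381, 381, 381 ✓
(B=gamma, C=50): 1 row → A = 381 ✓
Two rows agree on BC but differ on A, so BC → A does not hold.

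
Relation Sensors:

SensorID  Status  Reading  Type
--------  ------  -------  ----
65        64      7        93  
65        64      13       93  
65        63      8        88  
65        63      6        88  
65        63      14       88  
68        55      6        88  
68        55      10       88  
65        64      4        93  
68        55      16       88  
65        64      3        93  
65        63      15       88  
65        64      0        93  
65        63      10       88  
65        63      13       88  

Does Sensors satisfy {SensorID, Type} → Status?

(SensorID=65, Type=93): 5 rows → Status = 64, 64, 64, 64, 64 ✓
(SensorID=65, Type=88): 6 rows → Status = 63, 63, 63, 63, 63, 63 ✓
(SensorID=68, Type=88): 3 rows → Status = 55, 55, 55 ✓
Every {SensorID, Type} value is associated with a single Status value, so {SensorID, Type} → Status holds.

Yes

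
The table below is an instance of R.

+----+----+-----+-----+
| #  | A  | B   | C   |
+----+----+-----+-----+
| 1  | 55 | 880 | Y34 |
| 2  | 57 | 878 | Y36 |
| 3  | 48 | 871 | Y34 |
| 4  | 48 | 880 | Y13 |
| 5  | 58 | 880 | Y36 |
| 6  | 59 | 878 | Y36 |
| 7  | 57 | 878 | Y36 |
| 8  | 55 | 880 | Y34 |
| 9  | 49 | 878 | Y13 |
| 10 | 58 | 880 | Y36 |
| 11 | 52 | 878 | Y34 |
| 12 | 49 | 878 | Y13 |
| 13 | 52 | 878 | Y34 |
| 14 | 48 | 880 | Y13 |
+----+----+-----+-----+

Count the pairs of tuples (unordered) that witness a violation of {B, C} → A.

(B=880, C=Y34): all 2 rows agree on A — 0 pairs.
(B=878, C=Y36): violating pairs (2,6), (6,7) — 2 pairs.
(B=880, C=Y13): all 2 rows agree on A — 0 pairs.
(B=880, C=Y36): all 2 rows agree on A — 0 pairs.
(B=878, C=Y13): all 2 rows agree on A — 0 pairs.
(B=878, C=Y34): all 2 rows agree on A — 0 pairs.

2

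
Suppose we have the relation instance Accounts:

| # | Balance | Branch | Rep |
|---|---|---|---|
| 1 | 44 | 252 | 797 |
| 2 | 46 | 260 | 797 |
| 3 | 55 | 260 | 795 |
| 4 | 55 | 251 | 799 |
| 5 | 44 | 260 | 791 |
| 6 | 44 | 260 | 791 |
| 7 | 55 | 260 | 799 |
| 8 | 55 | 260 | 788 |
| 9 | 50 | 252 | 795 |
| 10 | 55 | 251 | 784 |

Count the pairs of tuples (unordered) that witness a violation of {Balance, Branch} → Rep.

4

(Balance=55, Branch=260): violating pairs (3,7), (3,8), (7,8) — 3 pairs.
(Balance=55, Branch=251): violating pairs (4,10) — 1 pair.
(Balance=44, Branch=260): all 2 rows agree on Rep — 0 pairs.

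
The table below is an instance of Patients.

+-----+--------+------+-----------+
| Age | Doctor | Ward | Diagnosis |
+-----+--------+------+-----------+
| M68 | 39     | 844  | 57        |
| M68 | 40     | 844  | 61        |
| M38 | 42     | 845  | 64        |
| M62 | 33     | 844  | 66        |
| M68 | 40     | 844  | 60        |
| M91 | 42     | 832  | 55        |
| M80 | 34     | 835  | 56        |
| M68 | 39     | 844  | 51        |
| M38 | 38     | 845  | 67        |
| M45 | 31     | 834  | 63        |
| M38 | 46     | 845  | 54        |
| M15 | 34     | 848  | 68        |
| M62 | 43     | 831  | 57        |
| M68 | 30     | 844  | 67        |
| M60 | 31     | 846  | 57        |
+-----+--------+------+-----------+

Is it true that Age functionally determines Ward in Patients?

Age=M68: 5 rows → Ward = 844, 844, 844, 844, 844 ✓
Age=M38: 3 rows → Ward = 845, 845, 845 ✓
Age=M62: 2 rows → Ward takes values {844, 831} — violation
Age=M91: 1 row → Ward = 832 ✓
Age=M80: 1 row → Ward = 835 ✓
Age=M45: 1 row → Ward = 834 ✓
Age=M15: 1 row → Ward = 848 ✓
Age=M60: 1 row → Ward = 846 ✓
Two rows agree on Age but differ on Ward, so Age → Ward does not hold.

No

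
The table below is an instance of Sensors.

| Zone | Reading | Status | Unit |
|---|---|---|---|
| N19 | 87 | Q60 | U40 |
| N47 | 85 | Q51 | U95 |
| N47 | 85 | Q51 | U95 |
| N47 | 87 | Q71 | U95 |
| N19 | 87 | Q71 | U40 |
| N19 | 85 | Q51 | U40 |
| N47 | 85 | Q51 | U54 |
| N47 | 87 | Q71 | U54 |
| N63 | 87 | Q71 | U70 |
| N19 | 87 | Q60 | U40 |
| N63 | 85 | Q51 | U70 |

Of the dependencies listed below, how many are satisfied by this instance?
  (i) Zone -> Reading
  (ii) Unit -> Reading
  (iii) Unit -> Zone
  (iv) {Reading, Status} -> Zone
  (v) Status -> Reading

2

(i) Zone -> Reading: Zone=N19: 4 rows → Reading takes values {87, 85} — violation; Zone=N47: 5 rows → Reading takes values {85, 87} — violation; Zone=N63: 2 rows → Reading takes values {87, 85} — violation — fails.
(ii) Unit -> Reading: Unit=U40: 4 rows → Reading takes values {87, 85} — violation; Unit=U95: 3 rows → Reading takes values {85, 87} — violation; Unit=U54: 2 rows → Reading takes values {85, 87} — violation; Unit=U70: 2 rows → Reading takes values {87, 85} — violation — fails.
(iii) Unit -> Zone: every LHS value maps to a single RHS value — holds.
(iv) {Reading, Status} -> Zone: (Reading=85, Status=Q51): 5 rows → Zone takes values {N47, N19, N63} — violation; (Reading=87, Status=Q71): 4 rows → Zone takes values {N47, N19, N63} — violation — fails.
(v) Status -> Reading: every LHS value maps to a single RHS value — holds.
2 of the 5 dependencies hold.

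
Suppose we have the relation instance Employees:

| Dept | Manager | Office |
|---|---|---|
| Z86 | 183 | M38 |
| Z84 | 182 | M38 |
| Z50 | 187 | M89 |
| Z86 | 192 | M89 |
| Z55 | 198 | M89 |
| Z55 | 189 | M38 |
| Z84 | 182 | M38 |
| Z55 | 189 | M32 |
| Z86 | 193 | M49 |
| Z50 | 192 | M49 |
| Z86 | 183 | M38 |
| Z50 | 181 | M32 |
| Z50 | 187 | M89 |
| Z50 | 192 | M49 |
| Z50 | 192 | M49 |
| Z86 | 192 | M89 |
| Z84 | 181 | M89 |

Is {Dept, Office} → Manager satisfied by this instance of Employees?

(Dept=Z86, Office=M38): 2 rows → Manager = 183, 183 ✓
(Dept=Z84, Office=M38): 2 rows → Manager = 182, 182 ✓
(Dept=Z50, Office=M89): 2 rows → Manager = 187, 187 ✓
(Dept=Z86, Office=M89): 2 rows → Manager = 192, 192 ✓
(Dept=Z55, Office=M89): 1 row → Manager = 198 ✓
(Dept=Z55, Office=M38): 1 row → Manager = 189 ✓
(Dept=Z55, Office=M32): 1 row → Manager = 189 ✓
(Dept=Z86, Office=M49): 1 row → Manager = 193 ✓
(Dept=Z50, Office=M49): 3 rows → Manager = 192, 192, 192 ✓
(Dept=Z50, Office=M32): 1 row → Manager = 181 ✓
(Dept=Z84, Office=M89): 1 row → Manager = 181 ✓
Every {Dept, Office} value is associated with a single Manager value, so {Dept, Office} → Manager holds.

Yes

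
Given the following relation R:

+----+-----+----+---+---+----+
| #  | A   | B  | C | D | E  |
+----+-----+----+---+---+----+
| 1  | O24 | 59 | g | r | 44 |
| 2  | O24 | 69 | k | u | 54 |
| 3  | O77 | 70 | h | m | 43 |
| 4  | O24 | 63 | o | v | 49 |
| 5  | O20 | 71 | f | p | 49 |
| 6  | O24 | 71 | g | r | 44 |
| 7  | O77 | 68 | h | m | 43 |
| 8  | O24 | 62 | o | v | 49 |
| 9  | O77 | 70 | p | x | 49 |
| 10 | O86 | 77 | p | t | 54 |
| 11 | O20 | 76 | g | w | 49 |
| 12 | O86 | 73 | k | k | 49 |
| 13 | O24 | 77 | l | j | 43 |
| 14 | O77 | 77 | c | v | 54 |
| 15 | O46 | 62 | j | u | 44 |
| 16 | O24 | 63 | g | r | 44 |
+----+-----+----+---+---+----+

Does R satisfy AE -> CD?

No

(A=O24, E=44): rows 1, 6, 16 → {C,D} = (g, r), (g, r), (g, r) ✓
(A=O24, E=54): row 2 → {C,D} = (k, u) ✓
(A=O77, E=43): rows 3, 7 → {C,D} = (h, m), (h, m) ✓
(A=O24, E=49): rows 4, 8 → {C,D} = (o, v), (o, v) ✓
(A=O20, E=49): rows 5, 11 → {C,D} takes values {(f, p), (g, w)} — violation
(A=O77, E=49): row 9 → {C,D} = (p, x) ✓
(A=O86, E=54): row 10 → {C,D} = (p, t) ✓
(A=O86, E=49): row 12 → {C,D} = (k, k) ✓
(A=O24, E=43): row 13 → {C,D} = (l, j) ✓
(A=O77, E=54): row 14 → {C,D} = (c, v) ✓
(A=O46, E=44): row 15 → {C,D} = (j, u) ✓
Two rows agree on AE but differ on CD, so AE -> CD does not hold.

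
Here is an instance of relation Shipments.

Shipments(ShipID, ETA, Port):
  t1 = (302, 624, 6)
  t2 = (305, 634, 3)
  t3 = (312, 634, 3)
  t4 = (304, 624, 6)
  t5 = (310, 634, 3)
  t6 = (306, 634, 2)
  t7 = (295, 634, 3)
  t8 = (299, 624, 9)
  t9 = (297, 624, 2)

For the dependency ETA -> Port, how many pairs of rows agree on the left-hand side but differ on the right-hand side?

9

ETA=624: violating pairs (1,8), (1,9), (4,8), (4,9), (8,9) — 5 pairs.
ETA=634: violating pairs (2,6), (3,6), (5,6), (6,7) — 4 pairs.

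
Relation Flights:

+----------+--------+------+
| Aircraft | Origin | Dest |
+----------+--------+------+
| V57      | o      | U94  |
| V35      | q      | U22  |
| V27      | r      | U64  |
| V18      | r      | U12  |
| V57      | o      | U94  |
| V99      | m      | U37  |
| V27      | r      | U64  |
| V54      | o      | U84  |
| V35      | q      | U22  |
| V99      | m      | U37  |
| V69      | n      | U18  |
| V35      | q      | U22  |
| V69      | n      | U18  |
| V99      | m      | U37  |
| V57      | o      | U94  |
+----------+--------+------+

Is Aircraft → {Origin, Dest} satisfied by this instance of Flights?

Yes

Aircraft=V57: 3 rows → {Origin,Dest} = (o, U94), (o, U94), (o, U94) ✓
Aircraft=V35: 3 rows → {Origin,Dest} = (q, U22), (q, U22), (q, U22) ✓
Aircraft=V27: 2 rows → {Origin,Dest} = (r, U64), (r, U64) ✓
Aircraft=V18: 1 row → {Origin,Dest} = (r, U12) ✓
Aircraft=V99: 3 rows → {Origin,Dest} = (m, U37), (m, U37), (m, U37) ✓
Aircraft=V54: 1 row → {Origin,Dest} = (o, U84) ✓
Aircraft=V69: 2 rows → {Origin,Dest} = (n, U18), (n, U18) ✓
Every Aircraft value is associated with a single {Origin, Dest} value, so Aircraft → {Origin, Dest} holds.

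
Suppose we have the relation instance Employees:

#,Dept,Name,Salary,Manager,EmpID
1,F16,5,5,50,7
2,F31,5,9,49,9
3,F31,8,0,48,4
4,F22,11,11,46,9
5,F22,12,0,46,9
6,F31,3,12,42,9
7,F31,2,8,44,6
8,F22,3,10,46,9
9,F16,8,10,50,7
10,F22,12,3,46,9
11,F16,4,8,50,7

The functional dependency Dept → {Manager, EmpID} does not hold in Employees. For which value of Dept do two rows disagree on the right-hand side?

Dept=F16: rows 1, 9, 11 → {Manager,EmpID} = (50, 7), (50, 7), (50, 7) ✓
Dept=F31: rows 2, 3, 6, 7 → {Manager,EmpID} takes values {(49, 9), (48, 4), (42, 9), (44, 6)} — violation
Dept=F22: rows 4, 5, 8, 10 → {Manager,EmpID} = (46, 9), (46, 9), (46, 9), (46, 9) ✓
The only Dept value with inconsistent RHS is Dept=F31.

F31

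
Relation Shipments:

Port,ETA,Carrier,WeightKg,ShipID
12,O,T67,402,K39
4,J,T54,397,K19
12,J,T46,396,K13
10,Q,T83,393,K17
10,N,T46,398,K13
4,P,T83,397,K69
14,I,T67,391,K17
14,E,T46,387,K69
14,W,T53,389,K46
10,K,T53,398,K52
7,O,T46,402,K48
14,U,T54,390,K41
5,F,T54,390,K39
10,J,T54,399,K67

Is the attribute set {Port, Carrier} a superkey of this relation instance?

All 14 rows have distinct {Port, Carrier} values, so {Port, Carrier} → (all attributes) holds and {Port, Carrier} is a superkey.

Yes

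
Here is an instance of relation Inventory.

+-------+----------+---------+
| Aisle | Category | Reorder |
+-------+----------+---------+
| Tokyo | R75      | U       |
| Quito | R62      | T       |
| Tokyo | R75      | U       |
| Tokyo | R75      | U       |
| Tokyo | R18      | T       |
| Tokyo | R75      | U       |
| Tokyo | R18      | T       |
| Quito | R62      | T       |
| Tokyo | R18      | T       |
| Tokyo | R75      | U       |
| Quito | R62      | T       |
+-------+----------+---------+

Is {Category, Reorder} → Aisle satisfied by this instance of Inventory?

(Category=R75, Reorder=U): 5 rows → Aisle = Tokyo, Tokyo, Tokyo, Tokyo, Tokyo ✓
(Category=R62, Reorder=T): 3 rows → Aisle = Quito, Quito, Quito ✓
(Category=R18, Reorder=T): 3 rows → Aisle = Tokyo, Tokyo, Tokyo ✓
Every {Category, Reorder} value is associated with a single Aisle value, so {Category, Reorder} → Aisle holds.

Yes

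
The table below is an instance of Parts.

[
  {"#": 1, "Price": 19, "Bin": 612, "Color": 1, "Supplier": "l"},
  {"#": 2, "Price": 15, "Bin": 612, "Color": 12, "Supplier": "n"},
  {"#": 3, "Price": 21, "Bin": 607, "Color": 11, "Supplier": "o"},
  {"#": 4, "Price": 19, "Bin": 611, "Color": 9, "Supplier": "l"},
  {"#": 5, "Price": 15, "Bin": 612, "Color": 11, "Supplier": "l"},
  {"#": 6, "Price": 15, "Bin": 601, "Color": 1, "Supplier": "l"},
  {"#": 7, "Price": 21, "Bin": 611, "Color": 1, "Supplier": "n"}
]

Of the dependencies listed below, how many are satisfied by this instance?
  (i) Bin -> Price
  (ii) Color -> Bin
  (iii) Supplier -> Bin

0

(i) Bin -> Price: Bin=612: rows 1, 2, 5 → Price takes values {19, 15} — violation; Bin=611: rows 4, 7 → Price takes values {19, 21} — violation — fails.
(ii) Color -> Bin: Color=1: rows 1, 6, 7 → Bin takes values {612, 601, 611} — violation; Color=11: rows 3, 5 → Bin takes values {607, 612} — violation — fails.
(iii) Supplier -> Bin: Supplier=l: rows 1, 4, 5, 6 → Bin takes values {612, 611, 601} — violation; Supplier=n: rows 2, 7 → Bin takes values {612, 611} — violation — fails.
None of the 3 dependencies hold.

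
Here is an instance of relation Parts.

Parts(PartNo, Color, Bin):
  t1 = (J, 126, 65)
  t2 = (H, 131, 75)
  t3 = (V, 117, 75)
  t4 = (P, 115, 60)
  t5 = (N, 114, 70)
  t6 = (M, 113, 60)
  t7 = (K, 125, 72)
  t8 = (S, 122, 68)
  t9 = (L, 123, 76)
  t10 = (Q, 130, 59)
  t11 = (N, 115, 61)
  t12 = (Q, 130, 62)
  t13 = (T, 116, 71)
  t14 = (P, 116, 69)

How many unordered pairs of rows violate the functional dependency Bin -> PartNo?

Bin=75: violating pairs (2,3) — 1 pair.
Bin=60: violating pairs (4,6) — 1 pair.

2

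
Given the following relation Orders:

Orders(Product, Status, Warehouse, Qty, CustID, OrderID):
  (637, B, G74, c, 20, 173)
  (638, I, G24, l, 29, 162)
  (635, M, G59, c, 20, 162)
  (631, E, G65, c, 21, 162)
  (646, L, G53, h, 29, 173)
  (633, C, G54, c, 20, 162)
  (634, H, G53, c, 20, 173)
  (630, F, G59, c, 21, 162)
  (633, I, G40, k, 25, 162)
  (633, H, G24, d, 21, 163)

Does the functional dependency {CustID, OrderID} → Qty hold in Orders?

(CustID=20, OrderID=173): 2 rows → Qty = c, c ✓
(CustID=29, OrderID=162): 1 row → Qty = l ✓
(CustID=20, OrderID=162): 2 rows → Qty = c, c ✓
(CustID=21, OrderID=162): 2 rows → Qty = c, c ✓
(CustID=29, OrderID=173): 1 row → Qty = h ✓
(CustID=25, OrderID=162): 1 row → Qty = k ✓
(CustID=21, OrderID=163): 1 row → Qty = d ✓
Every {CustID, OrderID} value is associated with a single Qty value, so {CustID, OrderID} → Qty holds.

Yes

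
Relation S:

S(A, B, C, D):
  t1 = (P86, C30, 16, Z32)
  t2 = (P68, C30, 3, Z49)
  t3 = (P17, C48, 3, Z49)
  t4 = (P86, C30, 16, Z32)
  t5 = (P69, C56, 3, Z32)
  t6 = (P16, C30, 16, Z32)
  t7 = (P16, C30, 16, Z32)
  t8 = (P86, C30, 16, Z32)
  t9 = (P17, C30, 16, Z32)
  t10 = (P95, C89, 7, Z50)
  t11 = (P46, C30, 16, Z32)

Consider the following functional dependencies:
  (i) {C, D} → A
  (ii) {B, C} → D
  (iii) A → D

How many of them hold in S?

(i) {C, D} → A: (C=16, D=Z32): rows 1, 4, 6, 7, 8, 9, 11 → A takes values {P86, P16, P17, P46} — violation; (C=3, D=Z49): rows 2, 3 → A takes values {P68, P17} — violation — fails.
(ii) {B, C} → D: every LHS value maps to a single RHS value — holds.
(iii) A → D: A=P17: rows 3, 9 → D takes values {Z49, Z32} — violation — fails.
1 of the 3 dependencies holds.

1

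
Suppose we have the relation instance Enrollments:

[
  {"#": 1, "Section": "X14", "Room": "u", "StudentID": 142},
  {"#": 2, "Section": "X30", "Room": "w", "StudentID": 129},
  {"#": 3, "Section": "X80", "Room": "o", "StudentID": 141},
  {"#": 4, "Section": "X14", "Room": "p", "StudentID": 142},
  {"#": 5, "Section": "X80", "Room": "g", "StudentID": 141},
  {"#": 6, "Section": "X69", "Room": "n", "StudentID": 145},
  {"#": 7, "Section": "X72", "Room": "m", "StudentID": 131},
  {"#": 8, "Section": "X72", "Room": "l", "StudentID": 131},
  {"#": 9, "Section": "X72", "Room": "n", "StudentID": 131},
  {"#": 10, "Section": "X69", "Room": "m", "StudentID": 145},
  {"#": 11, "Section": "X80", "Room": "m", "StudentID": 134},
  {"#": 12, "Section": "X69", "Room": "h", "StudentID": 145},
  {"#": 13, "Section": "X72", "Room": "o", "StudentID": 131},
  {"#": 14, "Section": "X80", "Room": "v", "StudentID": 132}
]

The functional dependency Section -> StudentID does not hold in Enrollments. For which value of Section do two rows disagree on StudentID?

X80

Section=X14: rows 1, 4 → StudentID = 142, 142 ✓
Section=X30: row 2 → StudentID = 129 ✓
Section=X80: rows 3, 5, 11, 14 → StudentID takes values {141, 134, 132} — violation
Section=X69: rows 6, 10, 12 → StudentID = 145, 145, 145 ✓
Section=X72: rows 7, 8, 9, 13 → StudentID = 131, 131, 131, 131 ✓
The only Section value with inconsistent StudentID is Section=X80.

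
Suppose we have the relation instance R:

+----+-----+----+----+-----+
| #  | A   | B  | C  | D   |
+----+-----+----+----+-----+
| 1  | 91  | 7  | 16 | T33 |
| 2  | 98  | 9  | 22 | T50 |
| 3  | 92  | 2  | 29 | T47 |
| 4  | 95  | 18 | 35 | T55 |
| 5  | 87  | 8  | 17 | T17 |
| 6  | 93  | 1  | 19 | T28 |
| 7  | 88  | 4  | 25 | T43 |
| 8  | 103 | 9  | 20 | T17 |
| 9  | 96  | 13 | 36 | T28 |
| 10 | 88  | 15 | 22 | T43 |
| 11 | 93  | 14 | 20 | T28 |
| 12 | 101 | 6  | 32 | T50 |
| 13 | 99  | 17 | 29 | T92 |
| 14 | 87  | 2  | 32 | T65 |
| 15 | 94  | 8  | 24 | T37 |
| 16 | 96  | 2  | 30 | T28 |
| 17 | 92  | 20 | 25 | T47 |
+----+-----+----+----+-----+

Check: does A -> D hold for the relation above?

No

A=91: row 1 → D = T33 ✓
A=98: row 2 → D = T50 ✓
A=92: rows 3, 17 → D = T47, T47 ✓
A=95: row 4 → D = T55 ✓
A=87: rows 5, 14 → D takes values {T17, T65} — violation
A=93: rows 6, 11 → D = T28, T28 ✓
A=88: rows 7, 10 → D = T43, T43 ✓
A=103: row 8 → D = T17 ✓
A=96: rows 9, 16 → D = T28, T28 ✓
A=101: row 12 → D = T50 ✓
A=99: row 13 → D = T92 ✓
A=94: row 15 → D = T37 ✓
Two rows agree on A but differ on D, so A -> D does not hold.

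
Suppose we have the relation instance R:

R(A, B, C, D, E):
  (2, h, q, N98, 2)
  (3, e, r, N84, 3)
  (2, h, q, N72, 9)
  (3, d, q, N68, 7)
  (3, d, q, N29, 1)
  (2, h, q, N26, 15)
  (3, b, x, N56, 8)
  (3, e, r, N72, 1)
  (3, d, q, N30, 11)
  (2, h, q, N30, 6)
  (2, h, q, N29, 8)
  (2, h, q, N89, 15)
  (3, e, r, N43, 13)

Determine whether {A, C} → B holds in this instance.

Yes

(A=2, C=q): 6 rows → B = h, h, h, h, h, h ✓
(A=3, C=r): 3 rows → B = e, e, e ✓
(A=3, C=q): 3 rows → B = d, d, d ✓
(A=3, C=x): 1 row → B = b ✓
Every {A, C} value is associated with a single B value, so {A, C} → B holds.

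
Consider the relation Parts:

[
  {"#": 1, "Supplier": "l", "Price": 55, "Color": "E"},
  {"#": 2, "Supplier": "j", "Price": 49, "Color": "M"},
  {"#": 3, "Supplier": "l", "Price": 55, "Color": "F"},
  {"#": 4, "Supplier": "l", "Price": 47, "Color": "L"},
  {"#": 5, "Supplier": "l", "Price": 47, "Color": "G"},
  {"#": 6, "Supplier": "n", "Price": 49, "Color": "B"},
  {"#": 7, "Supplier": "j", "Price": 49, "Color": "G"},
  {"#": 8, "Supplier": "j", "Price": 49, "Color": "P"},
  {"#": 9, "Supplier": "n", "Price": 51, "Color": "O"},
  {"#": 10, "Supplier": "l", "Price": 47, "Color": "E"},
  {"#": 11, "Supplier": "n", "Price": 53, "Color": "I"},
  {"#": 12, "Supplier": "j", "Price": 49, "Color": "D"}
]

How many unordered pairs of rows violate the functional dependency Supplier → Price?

9

Supplier=l: violating pairs (1,4), (1,5), (1,10), (3,4), (3,5), (3,10) — 6 pairs.
Supplier=j: all 4 rows agree on Price — 0 pairs.
Supplier=n: violating pairs (6,9), (6,11), (9,11) — 3 pairs.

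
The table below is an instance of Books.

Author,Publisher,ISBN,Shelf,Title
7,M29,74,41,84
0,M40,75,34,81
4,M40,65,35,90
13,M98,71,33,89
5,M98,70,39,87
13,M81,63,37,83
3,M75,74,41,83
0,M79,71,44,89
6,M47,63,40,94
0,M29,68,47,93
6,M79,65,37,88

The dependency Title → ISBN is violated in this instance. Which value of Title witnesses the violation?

Title=84: 1 row → ISBN = 74 ✓
Title=81: 1 row → ISBN = 75 ✓
Title=90: 1 row → ISBN = 65 ✓
Title=89: 2 rows → ISBN = 71, 71 ✓
Title=87: 1 row → ISBN = 70 ✓
Title=83: 2 rows → ISBN takes values {63, 74} — violation
Title=94: 1 row → ISBN = 63 ✓
Title=93: 1 row → ISBN = 68 ✓
Title=88: 1 row → ISBN = 65 ✓
The only Title value with inconsistent ISBN is Title=83.

83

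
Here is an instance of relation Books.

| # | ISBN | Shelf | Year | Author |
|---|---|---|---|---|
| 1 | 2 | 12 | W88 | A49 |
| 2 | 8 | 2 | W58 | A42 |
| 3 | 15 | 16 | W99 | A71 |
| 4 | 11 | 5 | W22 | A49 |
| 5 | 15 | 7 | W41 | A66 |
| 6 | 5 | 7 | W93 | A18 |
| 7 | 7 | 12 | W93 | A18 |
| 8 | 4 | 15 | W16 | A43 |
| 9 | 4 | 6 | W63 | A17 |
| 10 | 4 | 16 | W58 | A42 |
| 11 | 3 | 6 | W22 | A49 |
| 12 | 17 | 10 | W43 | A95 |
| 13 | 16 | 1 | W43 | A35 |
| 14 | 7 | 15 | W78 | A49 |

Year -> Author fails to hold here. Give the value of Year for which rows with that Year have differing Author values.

Year=W88: row 1 → Author = A49 ✓
Year=W58: rows 2, 10 → Author = A42, A42 ✓
Year=W99: row 3 → Author = A71 ✓
Year=W22: rows 4, 11 → Author = A49, A49 ✓
Year=W41: row 5 → Author = A66 ✓
Year=W93: rows 6, 7 → Author = A18, A18 ✓
Year=W16: row 8 → Author = A43 ✓
Year=W63: row 9 → Author = A17 ✓
Year=W43: rows 12, 13 → Author takes values {A95, A35} — violation
Year=W78: row 14 → Author = A49 ✓
The only Year value with inconsistent Author is Year=W43.

W43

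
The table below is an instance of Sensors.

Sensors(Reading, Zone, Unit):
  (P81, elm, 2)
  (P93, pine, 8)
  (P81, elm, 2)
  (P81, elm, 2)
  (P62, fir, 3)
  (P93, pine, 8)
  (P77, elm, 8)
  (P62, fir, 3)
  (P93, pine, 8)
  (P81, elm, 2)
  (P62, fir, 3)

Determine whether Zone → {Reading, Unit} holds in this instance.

No

Zone=elm: 5 rows → {Reading,Unit} takes values {(P81, 2), (P77, 8)} — violation
Zone=pine: 3 rows → {Reading,Unit} = (P93, 8), (P93, 8), (P93, 8) ✓
Zone=fir: 3 rows → {Reading,Unit} = (P62, 3), (P62, 3), (P62, 3) ✓
Two rows agree on Zone but differ on {Reading, Unit}, so Zone → {Reading, Unit} does not hold.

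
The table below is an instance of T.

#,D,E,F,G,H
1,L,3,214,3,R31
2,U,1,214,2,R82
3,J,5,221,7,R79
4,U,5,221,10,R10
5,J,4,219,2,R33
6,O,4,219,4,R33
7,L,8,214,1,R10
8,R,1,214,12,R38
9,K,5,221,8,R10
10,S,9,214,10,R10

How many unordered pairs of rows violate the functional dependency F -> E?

9

F=214: violating pairs (1,2), (1,7), (1,8), (1,10), (2,7), (2,10), (7,8), (7,10), (8,10) — 9 pairs.
F=221: all 3 rows agree on E — 0 pairs.
F=219: all 2 rows agree on E — 0 pairs.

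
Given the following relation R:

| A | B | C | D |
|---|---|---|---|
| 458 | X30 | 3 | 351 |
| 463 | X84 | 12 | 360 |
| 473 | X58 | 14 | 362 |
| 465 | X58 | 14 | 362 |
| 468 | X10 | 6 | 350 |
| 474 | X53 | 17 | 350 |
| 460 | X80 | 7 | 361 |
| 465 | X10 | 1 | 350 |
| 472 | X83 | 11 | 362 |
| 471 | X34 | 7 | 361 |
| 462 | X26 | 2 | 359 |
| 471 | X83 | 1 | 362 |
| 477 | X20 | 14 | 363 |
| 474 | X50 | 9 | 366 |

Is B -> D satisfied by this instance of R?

Yes

B=X30: 1 row → D = 351 ✓
B=X84: 1 row → D = 360 ✓
B=X58: 2 rows → D = 362, 362 ✓
B=X10: 2 rows → D = 350, 350 ✓
B=X53: 1 row → D = 350 ✓
B=X80: 1 row → D = 361 ✓
B=X83: 2 rows → D = 362, 362 ✓
B=X34: 1 row → D = 361 ✓
B=X26: 1 row → D = 359 ✓
B=X20: 1 row → D = 363 ✓
B=X50: 1 row → D = 366 ✓
Every B value is associated with a single D value, so B -> D holds.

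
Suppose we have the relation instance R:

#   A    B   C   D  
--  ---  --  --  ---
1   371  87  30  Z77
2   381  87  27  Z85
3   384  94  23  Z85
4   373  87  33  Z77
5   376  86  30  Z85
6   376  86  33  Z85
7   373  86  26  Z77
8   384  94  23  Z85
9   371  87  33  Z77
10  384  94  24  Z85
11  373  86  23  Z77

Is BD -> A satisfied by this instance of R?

(B=87, D=Z77): rows 1, 4, 9 → A takes values {371, 373} — violation
(B=87, D=Z85): row 2 → A = 381 ✓
(B=94, D=Z85): rows 3, 8, 10 → A = 384, 384, 384 ✓
(B=86, D=Z85): rows 5, 6 → A = 376, 376 ✓
(B=86, D=Z77): rows 7, 11 → A = 373, 373 ✓
Two rows agree on BD but differ on A, so BD -> A does not hold.

No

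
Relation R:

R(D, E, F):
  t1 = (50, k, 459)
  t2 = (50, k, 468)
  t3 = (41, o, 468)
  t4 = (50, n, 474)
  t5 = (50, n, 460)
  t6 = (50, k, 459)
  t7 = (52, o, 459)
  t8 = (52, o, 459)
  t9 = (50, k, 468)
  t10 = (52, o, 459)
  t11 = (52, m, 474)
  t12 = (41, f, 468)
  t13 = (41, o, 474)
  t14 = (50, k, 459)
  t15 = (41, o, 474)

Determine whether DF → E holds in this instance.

(D=50, F=459): rows 1, 6, 14 → E = k, k, k ✓
(D=50, F=468): rows 2, 9 → E = k, k ✓
(D=41, F=468): rows 3, 12 → E takes values {o, f} — violation
(D=50, F=474): row 4 → E = n ✓
(D=50, F=460): row 5 → E = n ✓
(D=52, F=459): rows 7, 8, 10 → E = o, o, o ✓
(D=52, F=474): row 11 → E = m ✓
(D=41, F=474): rows 13, 15 → E = o, o ✓
Two rows agree on DF but differ on E, so DF → E does not hold.

No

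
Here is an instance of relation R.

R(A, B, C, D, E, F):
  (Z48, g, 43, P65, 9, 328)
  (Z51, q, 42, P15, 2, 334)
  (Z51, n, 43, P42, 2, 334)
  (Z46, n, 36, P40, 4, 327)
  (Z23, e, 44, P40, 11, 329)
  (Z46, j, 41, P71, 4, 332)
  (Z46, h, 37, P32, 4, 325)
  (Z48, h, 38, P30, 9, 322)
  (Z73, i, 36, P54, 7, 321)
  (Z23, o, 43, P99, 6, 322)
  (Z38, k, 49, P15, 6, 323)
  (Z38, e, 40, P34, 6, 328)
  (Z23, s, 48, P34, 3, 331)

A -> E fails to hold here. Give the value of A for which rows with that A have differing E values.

A=Z48: 2 rows → E = 9, 9 ✓
A=Z51: 2 rows → E = 2, 2 ✓
A=Z46: 3 rows → E = 4, 4, 4 ✓
A=Z23: 3 rows → E takes values {11, 6, 3} — violation
A=Z73: 1 row → E = 7 ✓
A=Z38: 2 rows → E = 6, 6 ✓
The only A value with inconsistent E is A=Z23.

Z23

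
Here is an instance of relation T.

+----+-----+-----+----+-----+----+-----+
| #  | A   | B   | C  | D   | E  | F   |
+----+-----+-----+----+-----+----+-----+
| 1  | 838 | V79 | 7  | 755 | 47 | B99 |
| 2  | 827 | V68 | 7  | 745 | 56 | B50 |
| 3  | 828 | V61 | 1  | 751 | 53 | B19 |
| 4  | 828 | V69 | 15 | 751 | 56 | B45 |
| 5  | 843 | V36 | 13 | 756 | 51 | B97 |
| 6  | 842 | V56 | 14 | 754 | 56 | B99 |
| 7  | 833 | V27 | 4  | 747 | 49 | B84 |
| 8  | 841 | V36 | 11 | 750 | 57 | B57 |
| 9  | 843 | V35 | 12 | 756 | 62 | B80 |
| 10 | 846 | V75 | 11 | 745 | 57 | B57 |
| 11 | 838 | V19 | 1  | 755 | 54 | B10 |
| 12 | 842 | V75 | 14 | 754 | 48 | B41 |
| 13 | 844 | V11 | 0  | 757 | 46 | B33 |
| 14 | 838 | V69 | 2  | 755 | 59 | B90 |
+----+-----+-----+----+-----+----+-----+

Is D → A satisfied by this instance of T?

D=755: rows 1, 11, 14 → A = 838, 838, 838 ✓
D=745: rows 2, 10 → A takes values {827, 846} — violation
D=751: rows 3, 4 → A = 828, 828 ✓
D=756: rows 5, 9 → A = 843, 843 ✓
D=754: rows 6, 12 → A = 842, 842 ✓
D=747: row 7 → A = 833 ✓
D=750: row 8 → A = 841 ✓
D=757: row 13 → A = 844 ✓
Two rows agree on D but differ on A, so D → A does not hold.

No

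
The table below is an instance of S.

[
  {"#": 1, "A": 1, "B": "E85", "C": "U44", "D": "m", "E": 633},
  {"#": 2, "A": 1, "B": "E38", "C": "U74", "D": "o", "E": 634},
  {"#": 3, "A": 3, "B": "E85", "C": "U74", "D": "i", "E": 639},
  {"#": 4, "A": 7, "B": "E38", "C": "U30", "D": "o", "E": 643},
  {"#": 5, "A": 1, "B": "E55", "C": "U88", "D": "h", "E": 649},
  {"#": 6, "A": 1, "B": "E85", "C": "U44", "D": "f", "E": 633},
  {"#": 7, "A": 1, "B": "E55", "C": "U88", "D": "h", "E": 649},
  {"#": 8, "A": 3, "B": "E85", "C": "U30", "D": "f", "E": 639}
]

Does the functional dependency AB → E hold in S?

(A=1, B=E85): rows 1, 6 → E = 633, 633 ✓
(A=1, B=E38): row 2 → E = 634 ✓
(A=3, B=E85): rows 3, 8 → E = 639, 639 ✓
(A=7, B=E38): row 4 → E = 643 ✓
(A=1, B=E55): rows 5, 7 → E = 649, 649 ✓
Every AB value is associated with a single E value, so AB → E holds.

Yes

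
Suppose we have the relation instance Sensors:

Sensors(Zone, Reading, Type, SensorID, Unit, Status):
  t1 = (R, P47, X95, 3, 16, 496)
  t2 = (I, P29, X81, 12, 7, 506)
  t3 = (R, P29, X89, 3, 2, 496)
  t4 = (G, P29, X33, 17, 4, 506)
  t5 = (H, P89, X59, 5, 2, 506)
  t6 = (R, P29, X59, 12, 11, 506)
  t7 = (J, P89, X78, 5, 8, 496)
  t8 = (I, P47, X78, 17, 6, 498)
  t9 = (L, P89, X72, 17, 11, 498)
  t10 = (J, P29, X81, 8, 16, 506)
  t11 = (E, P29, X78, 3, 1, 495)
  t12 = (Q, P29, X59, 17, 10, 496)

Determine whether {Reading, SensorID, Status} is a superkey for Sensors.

No

Rows 2 and 6 have the same {Reading, SensorID, Status} value (Reading=P29, SensorID=12, Status=506) but are distinct tuples, so {Reading, SensorID, Status} does not determine every attribute — not a superkey.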